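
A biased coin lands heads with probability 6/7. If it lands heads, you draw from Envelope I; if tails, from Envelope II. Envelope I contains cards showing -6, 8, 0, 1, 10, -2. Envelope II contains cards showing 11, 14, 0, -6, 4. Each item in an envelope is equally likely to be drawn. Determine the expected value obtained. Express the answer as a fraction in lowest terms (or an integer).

E[X | Envelope I] = (-6 + 8 + 0 + 1 + 10 − 2)/6 = 11/6
E[X | Envelope II] = (11 + 14 + 0 − 6 + 4)/5 = 23/5
E[X] = (6/7)·11/6 + (1/7)·23/5 = 78/35

78/35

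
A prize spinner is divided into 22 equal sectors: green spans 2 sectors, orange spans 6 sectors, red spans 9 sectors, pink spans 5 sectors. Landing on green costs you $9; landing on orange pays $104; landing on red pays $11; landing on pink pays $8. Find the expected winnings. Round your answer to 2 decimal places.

$33.86

E[payout] = (2/22)·(-9) + (6/22)·104 + (9/22)·11 + (5/22)·8 = 745/22
≈ $33.86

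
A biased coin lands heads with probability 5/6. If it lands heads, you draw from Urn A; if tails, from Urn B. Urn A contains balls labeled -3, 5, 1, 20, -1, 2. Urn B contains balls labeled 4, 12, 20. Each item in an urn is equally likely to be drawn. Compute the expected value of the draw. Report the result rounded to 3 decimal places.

5.333

E[X | Urn A] = (-3 + 5 + 1 + 20 − 1 + 2)/6 = 4
E[X | Urn B] = (4 + 12 + 20)/3 = 12
E[X] = (5/6)·4 + (1/6)·12 = 16/3 ≈ 5.333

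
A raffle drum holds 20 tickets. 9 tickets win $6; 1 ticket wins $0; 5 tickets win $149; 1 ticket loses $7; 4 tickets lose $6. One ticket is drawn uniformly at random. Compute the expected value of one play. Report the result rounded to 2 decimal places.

E[payout] = (9/20)·6 + (1/20)·0 + (5/20)·149 + (1/20)·(-7) + (4/20)·(-6) = 192/5
≈ $38.40

$38.40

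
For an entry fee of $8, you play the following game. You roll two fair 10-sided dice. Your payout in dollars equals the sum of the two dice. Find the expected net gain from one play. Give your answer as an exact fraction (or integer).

$3

Distribution of the sum of the two dice: 2 w.p. 1/100, 3 w.p. 1/50, 4 w.p. 3/100, 5 w.p. 1/25, 6 w.p. 1/20, 7 w.p. 3/50, …
E[payout] = (1/100)·2 + (1/50)·3 + (3/100)·4 + (1/25)·5 + (1/20)·6 + (3/50)·7 + (7/100)·8 + (2/25)·9 + (9/100)·10 + (1/10)·11 + (9/100)·12 + (2/25)·13 + (7/100)·14 + (3/50)·15 + (1/20)·16 + (1/25)·17 + (3/100)·18 + (1/50)·19 + (1/100)·20 = 11
Expected profit = 11 − 8 = 3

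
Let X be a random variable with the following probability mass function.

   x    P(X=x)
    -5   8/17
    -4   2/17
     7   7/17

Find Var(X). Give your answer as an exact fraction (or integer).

E[X] = (8/17)·(-5) + (2/17)·(-4) + (7/17)·7 = 1/17
E[X²] = (8/17)·25 + (2/17)·16 + (7/17)·49 = 575/17
Var(X) = 575/17 − (1/17)² = 9774/289

9774/289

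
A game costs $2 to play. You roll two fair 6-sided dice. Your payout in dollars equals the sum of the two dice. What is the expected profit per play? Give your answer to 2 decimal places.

Distribution of the sum of the two dice: 2 w.p. 1/36, 3 w.p. 1/18, 4 w.p. 1/12, 5 w.p. 1/9, 6 w.p. 5/36, 7 w.p. 1/6, …
E[payout] = (1/36)·2 + (1/18)·3 + (1/12)·4 + (1/9)·5 + (5/36)·6 + (1/6)·7 + (5/36)·8 + (1/9)·9 + (1/12)·10 + (1/18)·11 + (1/36)·12 = 7
Expected profit = 7 − 2 = 5 ≈ $5.00

$5.00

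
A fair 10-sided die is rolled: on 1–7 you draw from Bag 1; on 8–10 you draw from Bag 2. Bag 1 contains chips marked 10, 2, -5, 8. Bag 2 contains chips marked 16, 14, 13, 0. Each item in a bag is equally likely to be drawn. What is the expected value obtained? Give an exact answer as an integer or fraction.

E[X | Bag 1] = (10 + 2 − 5 + 8)/4 = 15/4
E[X | Bag 2] = (16 + 14 + 13 + 0)/4 = 43/4
E[X] = (7/10)·15/4 + (3/10)·43/4 = 117/20

117/20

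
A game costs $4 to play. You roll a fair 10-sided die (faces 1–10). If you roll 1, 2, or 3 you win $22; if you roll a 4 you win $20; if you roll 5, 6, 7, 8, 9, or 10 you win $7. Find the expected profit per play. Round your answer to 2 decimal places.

E[payout] = (3/5)·7 + (1/10)·20 + (3/10)·22 = 64/5
Expected profit = 64/5 − 4 = 44/5 ≈ $8.80

$8.80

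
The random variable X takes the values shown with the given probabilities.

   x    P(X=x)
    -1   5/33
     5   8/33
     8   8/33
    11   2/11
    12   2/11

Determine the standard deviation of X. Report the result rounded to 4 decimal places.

E[X] = 79/11, E[X²] = 769/11
Var(X) = E[X²] − (E[X])² = 769/11 − 6241/121 = 2218/121
SD(X) = √(2218/121) ≈ 4.2814

4.2814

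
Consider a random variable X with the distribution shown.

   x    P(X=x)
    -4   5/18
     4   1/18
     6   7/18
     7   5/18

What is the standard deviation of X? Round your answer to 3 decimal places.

4.632

E[X] = 61/18, E[X²] = 593/18
Var(X) = E[X²] − (E[X])² = 593/18 − 3721/324 = 6953/324
SD(X) = √(6953/324) ≈ 4.632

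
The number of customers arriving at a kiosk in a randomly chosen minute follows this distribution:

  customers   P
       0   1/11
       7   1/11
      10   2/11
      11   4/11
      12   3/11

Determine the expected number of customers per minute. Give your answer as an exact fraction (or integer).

107/11

E[X] = (1/11)·0 + (1/11)·7 + (2/11)·10 + (4/11)·11 + (3/11)·12
     = 107/11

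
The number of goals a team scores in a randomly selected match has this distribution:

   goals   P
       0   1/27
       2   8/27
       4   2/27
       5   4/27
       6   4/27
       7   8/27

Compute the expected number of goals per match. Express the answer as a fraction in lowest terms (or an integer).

124/27

E[X] = (1/27)·0 + (8/27)·2 + (2/27)·4 + (4/27)·5 + (4/27)·6 + (8/27)·7
     = 124/27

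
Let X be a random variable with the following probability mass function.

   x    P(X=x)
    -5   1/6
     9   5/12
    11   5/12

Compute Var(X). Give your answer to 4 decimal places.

E[X] = (1/6)·(-5) + (5/12)·9 + (5/12)·11 = 15/2
E[X²] = (1/6)·25 + (5/12)·81 + (5/12)·121 = 265/3
Var(X) = 265/3 − (15/2)² = 385/12 ≈ 32.0833

32.0833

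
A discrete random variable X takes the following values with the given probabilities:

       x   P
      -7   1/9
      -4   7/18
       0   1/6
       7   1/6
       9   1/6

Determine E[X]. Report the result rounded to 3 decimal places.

E[X] = (1/9)·(-7) + (7/18)·(-4) + (1/6)·0 + (1/6)·7 + (1/6)·9
     = 1/3 ≈ 0.333

0.333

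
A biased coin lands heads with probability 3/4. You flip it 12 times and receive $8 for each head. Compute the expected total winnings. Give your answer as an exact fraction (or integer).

$72

E[#heads] = 12·3/4 = 9 (linearity over flips).
E[winnings] = 8·9 = 72.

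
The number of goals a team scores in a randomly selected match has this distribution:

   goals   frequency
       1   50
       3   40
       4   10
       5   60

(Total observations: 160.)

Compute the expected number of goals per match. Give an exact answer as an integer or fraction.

51/16

Total = 160, so P(goals=1) = 50/160, etc.
E[X] = (5/16)·1 + (1/4)·3 + (1/16)·4 + (3/8)·5
     = 51/16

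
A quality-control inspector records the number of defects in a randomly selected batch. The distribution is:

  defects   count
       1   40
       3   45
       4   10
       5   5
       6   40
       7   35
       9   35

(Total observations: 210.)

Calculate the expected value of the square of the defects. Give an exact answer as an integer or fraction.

Total = 210, so P(defects=1) = 40/210, etc.
E[X²] = (4/21)·1 + (3/14)·9 + (1/21)·16 + (1/42)·25 + (4/21)·36 + (1/6)·49 + (1/6)·81
     = 32

32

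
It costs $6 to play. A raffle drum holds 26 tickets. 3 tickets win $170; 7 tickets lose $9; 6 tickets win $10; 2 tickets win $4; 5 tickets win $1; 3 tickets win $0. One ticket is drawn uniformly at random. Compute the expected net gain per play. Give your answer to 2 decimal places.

E[payout] = (3/26)·170 + (7/26)·(-9) + (6/26)·10 + (2/26)·4 + (5/26)·1 + (3/26)·0 = 20
Expected profit = 20 − 6 = 14 ≈ $14.00

$14.00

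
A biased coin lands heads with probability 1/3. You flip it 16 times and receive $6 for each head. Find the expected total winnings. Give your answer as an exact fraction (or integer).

$32

E[#heads] = 16·1/3 = 16/3 (linearity over flips).
E[winnings] = 6·16/3 = 32.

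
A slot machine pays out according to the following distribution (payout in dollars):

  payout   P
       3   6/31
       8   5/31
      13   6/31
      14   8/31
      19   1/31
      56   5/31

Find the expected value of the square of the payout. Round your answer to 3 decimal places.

E[X²] = (6/31)·9 + (5/31)·64 + (6/31)·169 + (8/31)·196 + (1/31)·361 + (5/31)·3136
     = 18997/31 ≈ 612.806

612.806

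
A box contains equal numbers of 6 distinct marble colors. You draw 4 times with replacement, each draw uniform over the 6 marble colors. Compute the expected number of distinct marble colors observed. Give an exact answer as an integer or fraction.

Let Xⱼ=1 if type j appears at least once. P(Xⱼ=1) = 1 − ((6−1)/6)^4 = 671/1296.
E[#distinct] = 6·671/1296 = 671/216.

671/216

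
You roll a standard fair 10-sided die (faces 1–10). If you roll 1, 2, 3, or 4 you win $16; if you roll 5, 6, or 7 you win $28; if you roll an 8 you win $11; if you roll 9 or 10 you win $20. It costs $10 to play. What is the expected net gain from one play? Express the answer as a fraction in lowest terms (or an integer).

99/10 dollars

E[payout] = (1/10)·11 + (2/5)·16 + (1/5)·20 + (3/10)·28 = 199/10
Expected profit = 199/10 − 10 = 99/10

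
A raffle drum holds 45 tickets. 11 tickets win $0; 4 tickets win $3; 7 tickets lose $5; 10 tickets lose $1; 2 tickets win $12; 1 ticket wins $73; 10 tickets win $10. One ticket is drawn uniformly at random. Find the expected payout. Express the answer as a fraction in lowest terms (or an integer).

164/45 dollars

E[payout] = (11/45)·0 + (4/45)·3 + (7/45)·(-5) + (10/45)·(-1) + (2/45)·12 + (1/45)·73 + (10/45)·10 = 164/45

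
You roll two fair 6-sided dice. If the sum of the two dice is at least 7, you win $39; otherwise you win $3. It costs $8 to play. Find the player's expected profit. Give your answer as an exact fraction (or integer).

$16

E[payout] = (5/12)·3 + (7/12)·39 = 24
Expected profit = 24 − 8 = 16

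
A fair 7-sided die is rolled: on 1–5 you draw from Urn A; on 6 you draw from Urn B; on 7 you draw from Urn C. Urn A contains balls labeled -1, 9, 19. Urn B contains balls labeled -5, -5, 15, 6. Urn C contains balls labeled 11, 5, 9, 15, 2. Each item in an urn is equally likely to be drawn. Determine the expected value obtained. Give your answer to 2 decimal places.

E[X | Urn A] = (-1 + 9 + 19)/3 = 9
E[X | Urn B] = (-5 − 5 + 15 + 6)/4 = 11/4
E[X | Urn C] = (11 + 5 + 9 + 15 + 2)/5 = 42/5
E[X] = (5/7)·9 + (1/7)·11/4 + (1/7)·42/5 = 1123/140 ≈ 8.02

8.02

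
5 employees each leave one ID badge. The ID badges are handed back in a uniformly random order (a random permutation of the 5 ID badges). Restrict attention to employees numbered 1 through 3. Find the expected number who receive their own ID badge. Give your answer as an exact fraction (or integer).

Let Xᵢ = 1 if person i gets their own ID badge. For each i, P(Xᵢ=1) = 1/5.
By linearity of expectation, E[X₁+…+X_3] = 3·(1/5) = 3/5.

3/5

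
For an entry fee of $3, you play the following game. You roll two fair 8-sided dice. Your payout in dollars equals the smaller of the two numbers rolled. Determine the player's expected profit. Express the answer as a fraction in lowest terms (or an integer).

3/16 dollars

Distribution of the smaller of the two numbers rolled: 1 w.p. 15/64, 2 w.p. 13/64, 3 w.p. 11/64, 4 w.p. 9/64, 5 w.p. 7/64, 6 w.p. 5/64, …
E[payout] = (15/64)·1 + (13/64)·2 + (11/64)·3 + (9/64)·4 + (7/64)·5 + (5/64)·6 + (3/64)·7 + (1/64)·8 = 51/16
Expected profit = 51/16 − 3 = 3/16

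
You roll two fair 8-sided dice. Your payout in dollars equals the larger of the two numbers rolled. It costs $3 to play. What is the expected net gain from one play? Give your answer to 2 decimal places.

Distribution of the larger of the two numbers rolled: 1 w.p. 1/64, 2 w.p. 3/64, 3 w.p. 5/64, 4 w.p. 7/64, 5 w.p. 9/64, 6 w.p. 11/64, …
E[payout] = (1/64)·1 + (3/64)·2 + (5/64)·3 + (7/64)·4 + (9/64)·5 + (11/64)·6 + (13/64)·7 + (15/64)·8 = 93/16
Expected profit = 93/16 − 3 = 45/16 ≈ $2.81

$2.81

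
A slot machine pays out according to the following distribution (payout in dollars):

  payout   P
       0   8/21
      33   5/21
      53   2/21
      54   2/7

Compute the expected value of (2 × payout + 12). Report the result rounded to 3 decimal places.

E[2x+12] = (8/21)·12 + (5/21)·78 + (2/21)·118 + (2/7)·120
     = 206/3 ≈ 68.667

68.667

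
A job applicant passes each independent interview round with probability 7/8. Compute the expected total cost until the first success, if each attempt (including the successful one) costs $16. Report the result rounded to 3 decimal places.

E[#attempts] = 1/p = 8/7; E[cost] = 16·8/7 = 128/7.
≈ 18.286

$18.286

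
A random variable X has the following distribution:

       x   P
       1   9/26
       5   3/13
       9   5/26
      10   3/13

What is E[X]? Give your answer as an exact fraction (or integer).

E[X] = (9/26)·1 + (3/13)·5 + (5/26)·9 + (3/13)·10
     = 72/13

72/13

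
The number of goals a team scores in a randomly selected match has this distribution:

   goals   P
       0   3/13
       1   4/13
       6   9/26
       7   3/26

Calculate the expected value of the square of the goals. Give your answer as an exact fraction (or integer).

E[X²] = (3/13)·0 + (4/13)·1 + (9/26)·36 + (3/26)·49
     = 479/26

479/26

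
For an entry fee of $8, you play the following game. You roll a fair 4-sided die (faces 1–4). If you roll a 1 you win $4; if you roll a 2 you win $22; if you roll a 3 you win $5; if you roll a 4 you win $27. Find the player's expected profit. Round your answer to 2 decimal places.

$6.50

E[payout] = (1/4)·4 + (1/4)·5 + (1/4)·22 + (1/4)·27 = 29/2
Expected profit = 29/2 − 8 = 13/2 ≈ $6.50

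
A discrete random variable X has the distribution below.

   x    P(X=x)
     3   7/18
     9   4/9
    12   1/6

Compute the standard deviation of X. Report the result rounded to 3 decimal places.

E[X] = 43/6, E[X²] = 127/2
Var(X) = E[X²] − (E[X])² = 127/2 − 1849/36 = 437/36
SD(X) = √(437/36) ≈ 3.484

3.484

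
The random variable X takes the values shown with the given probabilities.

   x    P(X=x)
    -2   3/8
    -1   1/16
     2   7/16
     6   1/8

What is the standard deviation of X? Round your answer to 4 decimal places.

E[X] = 13/16, E[X²] = 125/16
Var(X) = E[X²] − (E[X])² = 125/16 − 169/256 = 1831/256
SD(X) = √(1831/256) ≈ 2.6744

2.6744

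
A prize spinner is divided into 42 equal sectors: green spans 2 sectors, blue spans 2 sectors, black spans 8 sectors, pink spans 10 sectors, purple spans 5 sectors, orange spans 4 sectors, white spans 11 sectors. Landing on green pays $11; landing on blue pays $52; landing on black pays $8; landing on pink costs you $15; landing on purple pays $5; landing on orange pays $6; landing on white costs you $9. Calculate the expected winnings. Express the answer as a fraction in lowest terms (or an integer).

-5/21 dollars

E[payout] = (2/42)·11 + (2/42)·52 + (8/42)·8 + (10/42)·(-15) + (5/42)·5 + (4/42)·6 + (11/42)·(-9) = -5/21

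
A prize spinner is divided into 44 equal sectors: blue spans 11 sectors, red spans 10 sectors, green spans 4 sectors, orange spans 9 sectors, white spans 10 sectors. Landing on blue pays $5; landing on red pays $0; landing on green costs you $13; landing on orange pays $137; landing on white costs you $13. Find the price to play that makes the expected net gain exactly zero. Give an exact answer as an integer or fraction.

553/22 dollars

E[payout] = (11/44)·5 + (10/44)·0 + (4/44)·(-13) + (9/44)·137 + (10/44)·(-13) = 553/22
Fair fee = E[payout] = 553/22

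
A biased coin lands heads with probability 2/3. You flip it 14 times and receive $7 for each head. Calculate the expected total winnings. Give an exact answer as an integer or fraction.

E[#heads] = 14·2/3 = 28/3 (linearity over flips).
E[winnings] = 7·28/3 = 196/3.

196/3 dollars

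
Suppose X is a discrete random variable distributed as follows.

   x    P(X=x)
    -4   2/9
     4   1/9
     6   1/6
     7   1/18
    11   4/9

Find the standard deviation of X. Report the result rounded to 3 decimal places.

5.814

E[X] = 35/6, E[X²] = 407/6
Var(X) = E[X²] − (E[X])² = 407/6 − 1225/36 = 1217/36
SD(X) = √(1217/36) ≈ 5.814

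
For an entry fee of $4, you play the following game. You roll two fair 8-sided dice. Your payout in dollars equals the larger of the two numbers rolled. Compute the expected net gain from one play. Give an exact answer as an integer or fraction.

Distribution of the larger of the two numbers rolled: 1 w.p. 1/64, 2 w.p. 3/64, 3 w.p. 5/64, 4 w.p. 7/64, 5 w.p. 9/64, 6 w.p. 11/64, …
E[payout] = (1/64)·1 + (3/64)·2 + (5/64)·3 + (7/64)·4 + (9/64)·5 + (11/64)·6 + (13/64)·7 + (15/64)·8 = 93/16
Expected profit = 93/16 − 4 = 29/16

29/16 dollars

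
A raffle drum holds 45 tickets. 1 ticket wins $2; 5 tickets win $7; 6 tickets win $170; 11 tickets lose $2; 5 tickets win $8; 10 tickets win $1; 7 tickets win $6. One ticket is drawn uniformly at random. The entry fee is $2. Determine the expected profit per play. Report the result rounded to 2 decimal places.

E[payout] = (1/45)·2 + (5/45)·7 + (6/45)·170 + (11/45)·(-2) + (5/45)·8 + (10/45)·1 + (7/45)·6 = 1127/45
Expected profit = 1127/45 − 2 = 1037/45 ≈ $23.04

$23.04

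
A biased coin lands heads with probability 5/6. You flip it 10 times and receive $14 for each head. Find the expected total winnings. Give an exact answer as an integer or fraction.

E[#heads] = 10·5/6 = 25/3 (linearity over flips).
E[winnings] = 14·25/3 = 350/3.

350/3 dollars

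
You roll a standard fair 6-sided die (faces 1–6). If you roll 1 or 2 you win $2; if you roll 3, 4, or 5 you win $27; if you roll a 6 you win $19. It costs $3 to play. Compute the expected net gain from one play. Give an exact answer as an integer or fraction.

43/3 dollars

E[payout] = (1/3)·2 + (1/6)·19 + (1/2)·27 = 52/3
Expected profit = 52/3 − 3 = 43/3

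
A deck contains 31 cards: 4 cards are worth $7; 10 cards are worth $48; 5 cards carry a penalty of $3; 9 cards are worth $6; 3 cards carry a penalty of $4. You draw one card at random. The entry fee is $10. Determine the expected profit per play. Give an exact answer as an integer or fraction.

225/31 dollars

E[payout] = (4/31)·7 + (10/31)·48 + (5/31)·(-3) + (9/31)·6 + (3/31)·(-4) = 535/31
Expected profit = 535/31 − 10 = 225/31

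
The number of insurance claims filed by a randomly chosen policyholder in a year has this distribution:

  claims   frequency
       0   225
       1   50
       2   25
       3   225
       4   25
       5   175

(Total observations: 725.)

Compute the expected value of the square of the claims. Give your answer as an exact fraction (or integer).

278/29

Total = 725, so P(claims=0) = 225/725, etc.
E[X²] = (9/29)·0 + (2/29)·1 + (1/29)·4 + (9/29)·9 + (1/29)·16 + (7/29)·25
     = 278/29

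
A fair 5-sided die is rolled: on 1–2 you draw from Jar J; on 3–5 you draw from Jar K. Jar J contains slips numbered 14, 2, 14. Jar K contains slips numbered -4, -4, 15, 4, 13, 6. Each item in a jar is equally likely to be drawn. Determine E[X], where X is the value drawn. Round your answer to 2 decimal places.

E[X | Jar J] = (14 + 2 + 14)/3 = 10
E[X | Jar K] = (-4 − 4 + 15 + 4 + 13 + 6)/6 = 5
E[X] = (2/5)·10 + (3/5)·5 = 7 ≈ 7.00

7.00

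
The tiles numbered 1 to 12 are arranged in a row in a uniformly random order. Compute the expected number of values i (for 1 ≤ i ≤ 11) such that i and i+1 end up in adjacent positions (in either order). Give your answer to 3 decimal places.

For each i ∈ {1,…,11}, let Xᵢ = 1 if i and i+1 are adjacent. P(Xᵢ=1) = 2·(12−1)!/12! = 2/12.
By linearity, E[ΣXᵢ] = (11)·(2/12) = 11/6.
≈ 1.833

1.833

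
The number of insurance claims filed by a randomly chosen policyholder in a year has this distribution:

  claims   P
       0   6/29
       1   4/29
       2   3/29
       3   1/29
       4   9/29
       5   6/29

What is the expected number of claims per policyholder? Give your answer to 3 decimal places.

2.724

E[X] = (6/29)·0 + (4/29)·1 + (3/29)·2 + (1/29)·3 + (9/29)·4 + (6/29)·5
     = 79/29 ≈ 2.724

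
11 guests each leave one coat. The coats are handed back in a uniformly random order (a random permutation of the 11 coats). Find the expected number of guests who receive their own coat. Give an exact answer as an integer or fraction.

Let Xᵢ = 1 if person i gets their own coat. For each i, P(Xᵢ=1) = 1/11.
By linearity of expectation, E[X₁+…+X_11] = 11·(1/11) = 1.

1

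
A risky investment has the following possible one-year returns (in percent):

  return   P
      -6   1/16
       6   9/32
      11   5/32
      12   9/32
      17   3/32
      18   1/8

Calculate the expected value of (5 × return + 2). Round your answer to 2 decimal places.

E[5x+2] = (1/16)·(-28) + (9/32)·32 + (5/32)·57 + (9/32)·62 + (3/32)·87 + (1/8)·92
     = 213/4 ≈ 53.25

53.25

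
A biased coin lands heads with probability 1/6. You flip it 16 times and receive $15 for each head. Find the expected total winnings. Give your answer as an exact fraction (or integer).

E[#heads] = 16·1/6 = 8/3 (linearity over flips).
E[winnings] = 15·8/3 = 40.

$40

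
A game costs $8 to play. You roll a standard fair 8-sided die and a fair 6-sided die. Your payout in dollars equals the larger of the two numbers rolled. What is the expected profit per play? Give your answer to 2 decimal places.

Distribution of the larger of the two numbers rolled: 1 w.p. 1/48, 2 w.p. 1/16, 3 w.p. 5/48, 4 w.p. 7/48, 5 w.p. 3/16, 6 w.p. 11/48, …
E[payout] = (1/48)·1 + (1/16)·2 + (5/48)·3 + (7/48)·4 + (3/16)·5 + (11/48)·6 + (1/8)·7 + (1/8)·8 = 251/48
Expected profit = 251/48 − 8 = -133/48 ≈ -$2.77

-$2.77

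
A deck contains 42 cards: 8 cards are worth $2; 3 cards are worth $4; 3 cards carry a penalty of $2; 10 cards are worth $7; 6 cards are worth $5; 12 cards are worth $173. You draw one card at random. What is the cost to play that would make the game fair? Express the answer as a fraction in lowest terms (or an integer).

157/3 dollars

E[payout] = (8/42)·2 + (3/42)·4 + (3/42)·(-2) + (10/42)·7 + (6/42)·5 + (12/42)·173 = 157/3
Fair fee = E[payout] = 157/3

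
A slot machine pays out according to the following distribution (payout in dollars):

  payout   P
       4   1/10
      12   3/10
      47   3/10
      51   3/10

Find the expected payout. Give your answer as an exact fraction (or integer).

E[X] = (1/10)·4 + (3/10)·12 + (3/10)·47 + (3/10)·51
     = 167/5

167/5 dollars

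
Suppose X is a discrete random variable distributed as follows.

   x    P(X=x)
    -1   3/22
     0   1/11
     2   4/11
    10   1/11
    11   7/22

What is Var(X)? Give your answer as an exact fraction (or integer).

E[X] = (3/22)·(-1) + (1/11)·0 + (4/11)·2 + (1/11)·10 + (7/22)·11 = 5
E[X²] = (3/22)·1 + (1/11)·0 + (4/11)·4 + (1/11)·100 + (7/22)·121 = 541/11
Var(X) = 541/11 − (5)² = 266/11

266/11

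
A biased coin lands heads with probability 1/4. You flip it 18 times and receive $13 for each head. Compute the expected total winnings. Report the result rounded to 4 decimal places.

$58.5000

E[#heads] = 18·1/4 = 9/2 (linearity over flips).
E[winnings] = 13·9/2 = 117/2.
≈ 58.5000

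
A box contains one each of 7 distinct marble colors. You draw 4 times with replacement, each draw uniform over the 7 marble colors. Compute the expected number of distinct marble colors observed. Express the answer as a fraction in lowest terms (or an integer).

Let Xⱼ=1 if type j appears at least once. P(Xⱼ=1) = 1 − ((7−1)/7)^4 = 1105/2401.
E[#distinct] = 7·1105/2401 = 1105/343.

1105/343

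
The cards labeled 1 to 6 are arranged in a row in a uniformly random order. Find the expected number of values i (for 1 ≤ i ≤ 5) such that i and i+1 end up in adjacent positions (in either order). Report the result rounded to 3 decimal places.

For each i ∈ {1,…,5}, let Xᵢ = 1 if i and i+1 are adjacent. P(Xᵢ=1) = 2·(6−1)!/6! = 2/6.
By linearity, E[ΣXᵢ] = (5)·(2/6) = 5/3.
≈ 1.667

1.667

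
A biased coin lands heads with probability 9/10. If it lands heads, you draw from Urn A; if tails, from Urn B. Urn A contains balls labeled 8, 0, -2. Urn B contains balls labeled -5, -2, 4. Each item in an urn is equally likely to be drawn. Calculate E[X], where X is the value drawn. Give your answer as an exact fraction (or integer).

17/10

E[X | Urn A] = (8 + 0 − 2)/3 = 2
E[X | Urn B] = (-5 − 2 + 4)/3 = -1
E[X] = (9/10)·2 + (1/10)·(-1) = 17/10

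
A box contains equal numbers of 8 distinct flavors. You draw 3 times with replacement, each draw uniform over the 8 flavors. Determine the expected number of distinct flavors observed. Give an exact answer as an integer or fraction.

Let Xⱼ=1 if type j appears at least once. P(Xⱼ=1) = 1 − ((8−1)/8)^3 = 169/512.
E[#distinct] = 8·169/512 = 169/64.

169/64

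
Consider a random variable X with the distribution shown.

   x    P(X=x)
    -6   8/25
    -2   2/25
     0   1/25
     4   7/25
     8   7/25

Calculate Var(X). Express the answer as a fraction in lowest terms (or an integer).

20376/625

E[X] = (8/25)·(-6) + (2/25)·(-2) + (1/25)·0 + (7/25)·4 + (7/25)·8 = 32/25
E[X²] = (8/25)·36 + (2/25)·4 + (1/25)·0 + (7/25)·16 + (7/25)·64 = 856/25
Var(X) = 856/25 − (32/25)² = 20376/625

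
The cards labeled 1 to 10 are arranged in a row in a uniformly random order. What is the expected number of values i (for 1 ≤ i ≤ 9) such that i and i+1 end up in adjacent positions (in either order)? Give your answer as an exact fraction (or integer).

For each i ∈ {1,…,9}, let Xᵢ = 1 if i and i+1 are adjacent. P(Xᵢ=1) = 2·(10−1)!/10! = 2/10.
By linearity, E[ΣXᵢ] = (9)·(2/10) = 9/5.

9/5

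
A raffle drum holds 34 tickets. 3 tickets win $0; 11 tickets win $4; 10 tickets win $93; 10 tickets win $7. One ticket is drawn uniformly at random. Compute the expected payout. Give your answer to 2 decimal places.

E[payout] = (3/34)·0 + (11/34)·4 + (10/34)·93 + (10/34)·7 = 522/17
≈ $30.71

$30.71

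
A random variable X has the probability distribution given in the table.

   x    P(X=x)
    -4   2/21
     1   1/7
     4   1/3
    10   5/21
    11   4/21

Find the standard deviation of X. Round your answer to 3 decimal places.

E[X] = 39/7, E[X²] = 377/7
Var(X) = E[X²] − (E[X])² = 377/7 − 1521/49 = 1118/49
SD(X) = √(1118/49) ≈ 4.777

4.777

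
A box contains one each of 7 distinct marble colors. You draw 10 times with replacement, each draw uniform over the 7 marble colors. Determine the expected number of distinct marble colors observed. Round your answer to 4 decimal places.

5.5016

Let Xⱼ=1 if type j appears at least once. P(Xⱼ=1) = 1 − ((7−1)/7)^10 = 222009073/282475249.
E[#distinct] = 7·222009073/282475249 = 222009073/40353607.
≈ 5.5016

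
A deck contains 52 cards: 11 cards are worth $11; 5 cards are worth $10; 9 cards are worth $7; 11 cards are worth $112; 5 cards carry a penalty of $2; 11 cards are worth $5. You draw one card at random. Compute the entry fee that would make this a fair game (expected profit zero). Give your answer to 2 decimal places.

$29.06

E[payout] = (11/52)·11 + (5/52)·10 + (9/52)·7 + (11/52)·112 + (5/52)·(-2) + (11/52)·5 = 1511/52
Fair fee = E[payout] = 1511/52 ≈ $29.06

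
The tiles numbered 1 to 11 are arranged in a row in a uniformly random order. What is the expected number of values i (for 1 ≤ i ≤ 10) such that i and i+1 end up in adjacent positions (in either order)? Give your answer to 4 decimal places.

1.8182

For each i ∈ {1,…,10}, let Xᵢ = 1 if i and i+1 are adjacent. P(Xᵢ=1) = 2·(11−1)!/11! = 2/11.
By linearity, E[ΣXᵢ] = (10)·(2/11) = 20/11.
≈ 1.8182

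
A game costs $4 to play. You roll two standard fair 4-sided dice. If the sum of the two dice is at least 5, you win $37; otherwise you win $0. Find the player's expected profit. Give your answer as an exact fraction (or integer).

153/8 dollars

E[payout] = (3/8)·0 + (5/8)·37 = 185/8
Expected profit = 185/8 − 4 = 153/8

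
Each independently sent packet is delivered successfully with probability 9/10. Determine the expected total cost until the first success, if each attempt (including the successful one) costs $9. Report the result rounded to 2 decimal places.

$10.00

E[#attempts] = 1/p = 10/9; E[cost] = 9·10/9 = 10.
≈ 10.00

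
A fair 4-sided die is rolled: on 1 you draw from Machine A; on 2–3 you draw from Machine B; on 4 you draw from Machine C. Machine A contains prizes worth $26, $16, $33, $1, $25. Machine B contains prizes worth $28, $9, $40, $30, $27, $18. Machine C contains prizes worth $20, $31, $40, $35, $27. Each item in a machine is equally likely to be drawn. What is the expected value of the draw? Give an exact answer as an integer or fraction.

761/30 dollars

E[X | Machine A] = (26 + 16 + 33 + 1 + 25)/5 = 101/5
E[X | Machine B] = (28 + 9 + 40 + 30 + 27 + 18)/6 = 76/3
E[X | Machine C] = (20 + 31 + 40 + 35 + 27)/5 = 153/5
E[X] = (1/4)·101/5 + (1/2)·76/3 + (1/4)·153/5 = 761/30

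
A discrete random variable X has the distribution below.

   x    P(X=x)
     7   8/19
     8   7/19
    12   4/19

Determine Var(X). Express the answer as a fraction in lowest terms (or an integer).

1304/361

E[X] = (8/19)·7 + (7/19)·8 + (4/19)·12 = 160/19
E[X²] = (8/19)·49 + (7/19)·64 + (4/19)·144 = 1416/19
Var(X) = 1416/19 − (160/19)² = 1304/361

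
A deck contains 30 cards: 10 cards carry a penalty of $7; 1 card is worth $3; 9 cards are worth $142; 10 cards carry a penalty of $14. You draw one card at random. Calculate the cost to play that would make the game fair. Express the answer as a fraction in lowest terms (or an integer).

357/10 dollars

E[payout] = (10/30)·(-7) + (1/30)·3 + (9/30)·142 + (10/30)·(-14) = 357/10
Fair fee = E[payout] = 357/10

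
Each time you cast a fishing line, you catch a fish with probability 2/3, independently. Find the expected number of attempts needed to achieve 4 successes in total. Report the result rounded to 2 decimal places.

6.00

By linearity (sum of 4 independent geometric waits), E[trials] = 4/p = 4/(2/3) = 6.
≈ 6.00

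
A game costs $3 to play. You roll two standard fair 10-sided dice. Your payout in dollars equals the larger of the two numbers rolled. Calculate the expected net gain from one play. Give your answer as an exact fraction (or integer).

83/20 dollars

Distribution of the larger of the two numbers rolled: 1 w.p. 1/100, 2 w.p. 3/100, 3 w.p. 1/20, 4 w.p. 7/100, 5 w.p. 9/100, 6 w.p. 11/100, …
E[payout] = (1/100)·1 + (3/100)·2 + (1/20)·3 + (7/100)·4 + (9/100)·5 + (11/100)·6 + (13/100)·7 + (3/20)·8 + (17/100)·9 + (19/100)·10 = 143/20
Expected profit = 143/20 − 3 = 83/20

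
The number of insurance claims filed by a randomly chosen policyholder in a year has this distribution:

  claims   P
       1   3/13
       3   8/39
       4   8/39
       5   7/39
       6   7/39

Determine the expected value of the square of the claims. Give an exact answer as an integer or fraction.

212/13

E[X²] = (3/13)·1 + (8/39)·9 + (8/39)·16 + (7/39)·25 + (7/39)·36
     = 212/13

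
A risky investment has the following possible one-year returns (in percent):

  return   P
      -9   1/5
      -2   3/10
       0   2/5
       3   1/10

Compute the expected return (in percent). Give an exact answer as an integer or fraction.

E[X] = (1/5)·(-9) + (3/10)·(-2) + (2/5)·0 + (1/10)·3
     = -21/10

-21/10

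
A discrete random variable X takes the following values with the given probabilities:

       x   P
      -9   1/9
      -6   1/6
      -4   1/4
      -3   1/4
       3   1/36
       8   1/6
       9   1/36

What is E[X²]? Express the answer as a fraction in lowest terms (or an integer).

413/12

E[X²] = (1/9)·81 + (1/6)·36 + (1/4)·16 + (1/4)·9 + (1/36)·9 + (1/6)·64 + (1/36)·81
     = 413/12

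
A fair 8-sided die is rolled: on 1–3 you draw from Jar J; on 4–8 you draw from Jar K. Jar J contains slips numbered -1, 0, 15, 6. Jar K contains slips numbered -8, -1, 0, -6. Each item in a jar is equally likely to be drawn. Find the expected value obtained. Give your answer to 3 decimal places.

E[X | Jar J] = (-1 + 0 + 15 + 6)/4 = 5
E[X | Jar K] = (-8 − 1 + 0 − 6)/4 = -15/4
E[X] = (3/8)·5 + (5/8)·(-15/4) = -15/32 ≈ -0.469

-0.469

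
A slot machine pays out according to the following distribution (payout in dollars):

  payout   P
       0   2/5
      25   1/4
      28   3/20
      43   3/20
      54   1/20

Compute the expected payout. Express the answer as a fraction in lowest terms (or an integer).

E[X] = (2/5)·0 + (1/4)·25 + (3/20)·28 + (3/20)·43 + (1/20)·54
     = 98/5

98/5 dollars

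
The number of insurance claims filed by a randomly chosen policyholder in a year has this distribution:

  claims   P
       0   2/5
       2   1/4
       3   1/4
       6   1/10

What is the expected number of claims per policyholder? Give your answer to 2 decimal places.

E[X] = (2/5)·0 + (1/4)·2 + (1/4)·3 + (1/10)·6
     = 37/20 ≈ 1.85

1.85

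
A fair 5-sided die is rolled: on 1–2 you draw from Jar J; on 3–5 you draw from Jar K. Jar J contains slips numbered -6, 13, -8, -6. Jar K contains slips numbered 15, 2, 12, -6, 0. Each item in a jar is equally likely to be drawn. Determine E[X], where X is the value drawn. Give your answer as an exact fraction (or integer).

103/50

E[X | Jar J] = (-6 + 13 − 8 − 6)/4 = -7/4
E[X | Jar K] = (15 + 2 + 12 − 6 + 0)/5 = 23/5
E[X] = (2/5)·(-7/4) + (3/5)·23/5 = 103/50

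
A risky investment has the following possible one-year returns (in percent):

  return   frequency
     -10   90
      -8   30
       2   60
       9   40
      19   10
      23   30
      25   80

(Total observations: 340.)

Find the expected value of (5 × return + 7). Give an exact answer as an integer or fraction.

Total = 340, so P(return=-10) = 90/340, etc.
E[5x+7] = (9/34)·(-43) + (3/34)·(-33) + (3/17)·17 + (2/17)·52 + (1/34)·102 + (3/34)·122 + (4/17)·132
     = 674/17

674/17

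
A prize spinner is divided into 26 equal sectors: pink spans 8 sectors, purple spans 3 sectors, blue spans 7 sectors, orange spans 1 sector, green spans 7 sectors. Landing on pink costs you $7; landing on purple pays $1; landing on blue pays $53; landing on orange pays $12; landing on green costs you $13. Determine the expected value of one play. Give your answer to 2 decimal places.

E[payout] = (8/26)·(-7) + (3/26)·1 + (7/26)·53 + (1/26)·12 + (7/26)·(-13) = 239/26
≈ $9.19

$9.19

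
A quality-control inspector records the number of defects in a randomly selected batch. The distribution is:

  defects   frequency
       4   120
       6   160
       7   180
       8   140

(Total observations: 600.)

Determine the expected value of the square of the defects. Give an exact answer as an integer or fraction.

1273/30

Total = 600, so P(defects=4) = 120/600, etc.
E[X²] = (1/5)·16 + (4/15)·36 + (3/10)·49 + (7/30)·64
     = 1273/30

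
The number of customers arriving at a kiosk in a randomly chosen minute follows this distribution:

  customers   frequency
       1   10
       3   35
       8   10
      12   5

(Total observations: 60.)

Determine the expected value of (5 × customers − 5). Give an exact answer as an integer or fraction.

Total = 60, so P(customers=1) = 10/60, etc.
E[5x-5] = (1/6)·0 + (7/12)·10 + (1/6)·35 + (1/12)·55
     = 65/4

65/4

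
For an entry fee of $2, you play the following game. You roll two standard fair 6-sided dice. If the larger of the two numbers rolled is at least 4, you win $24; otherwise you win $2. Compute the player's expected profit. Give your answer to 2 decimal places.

E[payout] = (1/4)·2 + (3/4)·24 = 37/2
Expected profit = 37/2 − 2 = 33/2 ≈ $16.50

$16.50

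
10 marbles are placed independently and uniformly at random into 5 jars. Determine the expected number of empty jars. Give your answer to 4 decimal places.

0.5369

Let Xⱼ=1 if jar j is empty. P(Xⱼ=1) = ((5-1)/5)^10 = 1048576/9765625.
By linearity, E[#empty] = 5·1048576/9765625 = 1048576/1953125.
≈ 0.5369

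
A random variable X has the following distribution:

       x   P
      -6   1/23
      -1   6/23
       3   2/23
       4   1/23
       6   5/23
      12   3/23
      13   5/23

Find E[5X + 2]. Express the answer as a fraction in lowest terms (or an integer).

691/23

E[5x+2] = (1/23)·(-28) + (6/23)·(-3) + (2/23)·17 + (1/23)·22 + (5/23)·32 + (3/23)·62 + (5/23)·67
     = 691/23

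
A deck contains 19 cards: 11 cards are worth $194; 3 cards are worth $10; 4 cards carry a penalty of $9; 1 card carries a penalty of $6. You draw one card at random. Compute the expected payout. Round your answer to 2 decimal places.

E[payout] = (11/19)·194 + (3/19)·10 + (4/19)·(-9) + (1/19)·(-6) = 2122/19
≈ $111.68

$111.68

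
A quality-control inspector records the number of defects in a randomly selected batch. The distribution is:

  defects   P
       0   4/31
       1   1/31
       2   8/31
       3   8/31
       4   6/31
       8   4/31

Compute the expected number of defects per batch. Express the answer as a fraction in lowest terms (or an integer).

E[X] = (4/31)·0 + (1/31)·1 + (8/31)·2 + (8/31)·3 + (6/31)·4 + (4/31)·8
     = 97/31

97/31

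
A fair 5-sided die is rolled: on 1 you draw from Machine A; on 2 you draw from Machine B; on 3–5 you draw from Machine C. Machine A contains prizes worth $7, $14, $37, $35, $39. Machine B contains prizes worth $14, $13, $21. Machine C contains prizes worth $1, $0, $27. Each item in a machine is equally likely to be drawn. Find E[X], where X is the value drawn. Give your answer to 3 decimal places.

E[X | Machine A] = (7 + 14 + 37 + 35 + 39)/5 = 132/5
E[X | Machine B] = (14 + 13 + 21)/3 = 16
E[X | Machine C] = (1 + 0 + 27)/3 = 28/3
E[X] = (1/5)·132/5 + (1/5)·16 + (3/5)·28/3 = 352/25 ≈ 14.080

$14.080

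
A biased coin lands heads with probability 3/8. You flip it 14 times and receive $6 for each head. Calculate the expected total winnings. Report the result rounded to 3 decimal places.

$31.500

E[#heads] = 14·3/8 = 21/4 (linearity over flips).
E[winnings] = 6·21/4 = 63/2.
≈ 31.500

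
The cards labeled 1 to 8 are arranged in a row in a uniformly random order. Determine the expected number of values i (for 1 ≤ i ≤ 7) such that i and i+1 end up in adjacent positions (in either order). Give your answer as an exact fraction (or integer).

For each i ∈ {1,…,7}, let Xᵢ = 1 if i and i+1 are adjacent. P(Xᵢ=1) = 2·(8−1)!/8! = 2/8.
By linearity, E[ΣXᵢ] = (7)·(2/8) = 7/4.

7/4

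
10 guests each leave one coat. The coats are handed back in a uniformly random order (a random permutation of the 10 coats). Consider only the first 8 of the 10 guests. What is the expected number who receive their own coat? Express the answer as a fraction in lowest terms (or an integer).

Let Xᵢ = 1 if person i gets their own coat. For each i, P(Xᵢ=1) = 1/10.
By linearity of expectation, E[X₁+…+X_8] = 8·(1/10) = 4/5.

4/5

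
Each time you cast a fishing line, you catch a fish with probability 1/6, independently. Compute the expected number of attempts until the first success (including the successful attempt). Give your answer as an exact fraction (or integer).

For a geometric distribution, E[trials] = 1/p = 1/(1/6) = 6.

6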